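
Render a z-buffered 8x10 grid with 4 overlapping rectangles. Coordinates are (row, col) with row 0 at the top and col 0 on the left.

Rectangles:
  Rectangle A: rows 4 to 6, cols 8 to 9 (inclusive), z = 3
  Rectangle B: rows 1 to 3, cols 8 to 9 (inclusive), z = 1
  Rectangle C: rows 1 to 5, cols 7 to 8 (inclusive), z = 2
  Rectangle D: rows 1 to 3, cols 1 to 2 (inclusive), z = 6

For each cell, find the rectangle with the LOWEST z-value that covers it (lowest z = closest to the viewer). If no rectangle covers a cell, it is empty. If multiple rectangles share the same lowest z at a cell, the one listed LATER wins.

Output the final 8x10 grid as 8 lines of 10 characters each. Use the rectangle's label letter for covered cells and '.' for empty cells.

..........
.DD....CBB
.DD....CBB
.DD....CBB
.......CCA
.......CCA
........AA
..........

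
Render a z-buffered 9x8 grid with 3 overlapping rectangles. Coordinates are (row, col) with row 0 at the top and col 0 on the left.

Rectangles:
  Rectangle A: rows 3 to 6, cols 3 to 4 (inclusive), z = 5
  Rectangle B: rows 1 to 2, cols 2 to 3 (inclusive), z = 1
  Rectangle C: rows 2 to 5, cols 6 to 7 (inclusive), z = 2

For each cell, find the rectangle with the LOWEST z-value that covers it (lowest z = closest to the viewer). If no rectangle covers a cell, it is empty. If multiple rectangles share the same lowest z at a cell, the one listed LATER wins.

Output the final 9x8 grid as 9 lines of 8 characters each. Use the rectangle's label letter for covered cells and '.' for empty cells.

........
..BB....
..BB..CC
...AA.CC
...AA.CC
...AA.CC
...AA...
........
........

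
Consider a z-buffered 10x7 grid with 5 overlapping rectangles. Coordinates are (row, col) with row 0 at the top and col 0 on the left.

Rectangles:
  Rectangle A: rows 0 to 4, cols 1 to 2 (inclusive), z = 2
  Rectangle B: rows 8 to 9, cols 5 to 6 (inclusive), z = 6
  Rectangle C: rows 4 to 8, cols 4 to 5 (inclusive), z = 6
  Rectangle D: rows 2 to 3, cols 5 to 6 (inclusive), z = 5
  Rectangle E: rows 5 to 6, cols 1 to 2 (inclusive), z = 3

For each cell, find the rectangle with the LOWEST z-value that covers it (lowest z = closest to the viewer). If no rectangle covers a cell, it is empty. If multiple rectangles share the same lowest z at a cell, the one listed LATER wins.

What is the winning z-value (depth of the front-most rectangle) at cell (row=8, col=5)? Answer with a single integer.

Answer: 6

Derivation:
Check cell (8,5):
  A: rows 0-4 cols 1-2 -> outside (row miss)
  B: rows 8-9 cols 5-6 z=6 -> covers; best now B (z=6)
  C: rows 4-8 cols 4-5 z=6 -> covers; best now C (z=6)
  D: rows 2-3 cols 5-6 -> outside (row miss)
  E: rows 5-6 cols 1-2 -> outside (row miss)
Winner: C at z=6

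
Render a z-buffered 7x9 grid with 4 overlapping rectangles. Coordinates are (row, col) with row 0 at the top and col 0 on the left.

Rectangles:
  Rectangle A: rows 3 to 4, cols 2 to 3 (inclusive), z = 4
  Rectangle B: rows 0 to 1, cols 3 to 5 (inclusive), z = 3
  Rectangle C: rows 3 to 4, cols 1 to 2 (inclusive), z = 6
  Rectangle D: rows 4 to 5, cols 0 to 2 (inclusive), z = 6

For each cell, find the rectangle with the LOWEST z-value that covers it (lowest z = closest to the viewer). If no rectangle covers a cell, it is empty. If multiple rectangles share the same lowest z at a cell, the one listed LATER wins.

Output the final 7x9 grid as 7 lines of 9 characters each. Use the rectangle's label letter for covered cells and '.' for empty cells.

...BBB...
...BBB...
.........
.CAA.....
DDAA.....
DDD......
.........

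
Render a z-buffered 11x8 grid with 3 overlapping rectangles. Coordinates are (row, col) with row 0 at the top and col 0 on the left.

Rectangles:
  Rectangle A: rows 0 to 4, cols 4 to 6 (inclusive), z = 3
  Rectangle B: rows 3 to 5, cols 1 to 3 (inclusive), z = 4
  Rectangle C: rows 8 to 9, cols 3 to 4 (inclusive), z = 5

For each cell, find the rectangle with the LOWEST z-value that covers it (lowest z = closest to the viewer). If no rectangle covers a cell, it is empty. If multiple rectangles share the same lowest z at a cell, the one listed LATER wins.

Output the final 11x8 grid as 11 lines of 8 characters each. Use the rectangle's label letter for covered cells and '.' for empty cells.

....AAA.
....AAA.
....AAA.
.BBBAAA.
.BBBAAA.
.BBB....
........
........
...CC...
...CC...
........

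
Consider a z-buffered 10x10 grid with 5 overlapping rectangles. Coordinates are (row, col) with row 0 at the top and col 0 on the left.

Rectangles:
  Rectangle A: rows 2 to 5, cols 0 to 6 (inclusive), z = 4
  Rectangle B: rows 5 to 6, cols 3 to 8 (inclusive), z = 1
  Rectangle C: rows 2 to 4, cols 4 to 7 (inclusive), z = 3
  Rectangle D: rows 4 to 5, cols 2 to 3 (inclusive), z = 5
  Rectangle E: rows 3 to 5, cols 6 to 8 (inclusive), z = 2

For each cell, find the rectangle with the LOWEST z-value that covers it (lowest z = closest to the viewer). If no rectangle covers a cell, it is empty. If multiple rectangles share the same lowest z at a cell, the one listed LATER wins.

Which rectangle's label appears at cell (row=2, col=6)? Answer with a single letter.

Answer: C

Derivation:
Check cell (2,6):
  A: rows 2-5 cols 0-6 z=4 -> covers; best now A (z=4)
  B: rows 5-6 cols 3-8 -> outside (row miss)
  C: rows 2-4 cols 4-7 z=3 -> covers; best now C (z=3)
  D: rows 4-5 cols 2-3 -> outside (row miss)
  E: rows 3-5 cols 6-8 -> outside (row miss)
Winner: C at z=3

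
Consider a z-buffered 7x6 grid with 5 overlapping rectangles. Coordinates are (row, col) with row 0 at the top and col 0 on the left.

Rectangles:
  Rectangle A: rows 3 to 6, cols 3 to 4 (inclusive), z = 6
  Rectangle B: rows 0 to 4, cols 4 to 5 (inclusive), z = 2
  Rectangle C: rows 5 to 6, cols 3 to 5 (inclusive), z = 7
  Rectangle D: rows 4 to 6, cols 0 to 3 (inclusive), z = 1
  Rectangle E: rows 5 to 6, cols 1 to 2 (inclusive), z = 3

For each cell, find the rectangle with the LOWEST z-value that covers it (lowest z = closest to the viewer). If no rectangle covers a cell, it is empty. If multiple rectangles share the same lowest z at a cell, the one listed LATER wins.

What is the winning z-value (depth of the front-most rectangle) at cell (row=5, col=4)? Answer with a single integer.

Check cell (5,4):
  A: rows 3-6 cols 3-4 z=6 -> covers; best now A (z=6)
  B: rows 0-4 cols 4-5 -> outside (row miss)
  C: rows 5-6 cols 3-5 z=7 -> covers; best now A (z=6)
  D: rows 4-6 cols 0-3 -> outside (col miss)
  E: rows 5-6 cols 1-2 -> outside (col miss)
Winner: A at z=6

Answer: 6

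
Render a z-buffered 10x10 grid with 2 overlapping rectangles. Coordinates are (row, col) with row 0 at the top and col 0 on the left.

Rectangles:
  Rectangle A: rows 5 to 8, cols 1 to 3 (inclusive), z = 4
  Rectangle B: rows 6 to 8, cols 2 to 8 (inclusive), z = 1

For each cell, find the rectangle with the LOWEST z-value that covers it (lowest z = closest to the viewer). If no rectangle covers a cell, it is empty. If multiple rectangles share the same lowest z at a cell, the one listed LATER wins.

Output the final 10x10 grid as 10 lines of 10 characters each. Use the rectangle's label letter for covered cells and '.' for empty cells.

..........
..........
..........
..........
..........
.AAA......
.ABBBBBBB.
.ABBBBBBB.
.ABBBBBBB.
..........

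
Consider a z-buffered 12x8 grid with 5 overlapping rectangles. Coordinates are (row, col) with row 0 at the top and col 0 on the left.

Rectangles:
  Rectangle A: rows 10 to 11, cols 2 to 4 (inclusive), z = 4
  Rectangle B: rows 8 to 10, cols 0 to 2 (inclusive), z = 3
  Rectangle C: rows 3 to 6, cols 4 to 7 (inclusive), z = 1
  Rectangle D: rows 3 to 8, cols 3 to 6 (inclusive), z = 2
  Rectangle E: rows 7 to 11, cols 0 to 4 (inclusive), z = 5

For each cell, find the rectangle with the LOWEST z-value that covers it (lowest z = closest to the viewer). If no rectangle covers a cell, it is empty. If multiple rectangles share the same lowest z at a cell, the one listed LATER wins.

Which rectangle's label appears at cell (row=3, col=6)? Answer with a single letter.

Check cell (3,6):
  A: rows 10-11 cols 2-4 -> outside (row miss)
  B: rows 8-10 cols 0-2 -> outside (row miss)
  C: rows 3-6 cols 4-7 z=1 -> covers; best now C (z=1)
  D: rows 3-8 cols 3-6 z=2 -> covers; best now C (z=1)
  E: rows 7-11 cols 0-4 -> outside (row miss)
Winner: C at z=1

Answer: C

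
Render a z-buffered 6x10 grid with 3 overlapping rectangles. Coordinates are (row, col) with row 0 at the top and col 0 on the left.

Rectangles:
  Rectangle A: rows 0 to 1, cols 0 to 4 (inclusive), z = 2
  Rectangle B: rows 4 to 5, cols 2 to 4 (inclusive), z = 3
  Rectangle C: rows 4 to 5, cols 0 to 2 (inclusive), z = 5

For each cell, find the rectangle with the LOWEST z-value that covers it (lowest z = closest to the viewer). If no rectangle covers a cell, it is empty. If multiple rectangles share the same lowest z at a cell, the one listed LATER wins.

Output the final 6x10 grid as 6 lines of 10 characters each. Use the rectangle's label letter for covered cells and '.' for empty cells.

AAAAA.....
AAAAA.....
..........
..........
CCBBB.....
CCBBB.....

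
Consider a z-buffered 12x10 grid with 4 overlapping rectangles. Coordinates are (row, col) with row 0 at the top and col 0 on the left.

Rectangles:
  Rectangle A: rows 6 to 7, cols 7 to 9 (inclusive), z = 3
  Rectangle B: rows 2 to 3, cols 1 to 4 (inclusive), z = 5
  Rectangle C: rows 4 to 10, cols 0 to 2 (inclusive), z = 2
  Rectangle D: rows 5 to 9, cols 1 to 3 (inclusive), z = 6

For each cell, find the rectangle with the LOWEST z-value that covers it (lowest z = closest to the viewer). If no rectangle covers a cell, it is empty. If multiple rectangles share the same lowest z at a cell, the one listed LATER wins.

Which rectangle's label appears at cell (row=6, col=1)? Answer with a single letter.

Answer: C

Derivation:
Check cell (6,1):
  A: rows 6-7 cols 7-9 -> outside (col miss)
  B: rows 2-3 cols 1-4 -> outside (row miss)
  C: rows 4-10 cols 0-2 z=2 -> covers; best now C (z=2)
  D: rows 5-9 cols 1-3 z=6 -> covers; best now C (z=2)
Winner: C at z=2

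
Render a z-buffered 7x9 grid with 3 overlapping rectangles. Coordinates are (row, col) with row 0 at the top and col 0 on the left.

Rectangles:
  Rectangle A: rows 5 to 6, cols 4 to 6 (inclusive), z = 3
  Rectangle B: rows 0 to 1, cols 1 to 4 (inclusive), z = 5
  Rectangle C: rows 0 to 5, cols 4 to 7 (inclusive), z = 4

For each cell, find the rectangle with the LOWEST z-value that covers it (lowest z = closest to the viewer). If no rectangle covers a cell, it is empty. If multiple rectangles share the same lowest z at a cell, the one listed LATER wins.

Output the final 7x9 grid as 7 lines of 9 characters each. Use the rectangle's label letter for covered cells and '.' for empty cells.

.BBBCCCC.
.BBBCCCC.
....CCCC.
....CCCC.
....CCCC.
....AAAC.
....AAA..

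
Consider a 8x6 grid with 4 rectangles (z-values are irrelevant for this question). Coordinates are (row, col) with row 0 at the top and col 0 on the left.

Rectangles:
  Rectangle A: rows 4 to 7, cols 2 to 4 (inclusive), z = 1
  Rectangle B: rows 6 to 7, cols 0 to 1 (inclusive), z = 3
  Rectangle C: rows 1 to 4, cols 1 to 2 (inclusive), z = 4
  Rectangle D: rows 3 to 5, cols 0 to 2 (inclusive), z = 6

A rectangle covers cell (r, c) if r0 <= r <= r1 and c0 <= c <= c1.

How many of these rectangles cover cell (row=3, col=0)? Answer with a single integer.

Check cell (3,0):
  A: rows 4-7 cols 2-4 -> outside (row miss)
  B: rows 6-7 cols 0-1 -> outside (row miss)
  C: rows 1-4 cols 1-2 -> outside (col miss)
  D: rows 3-5 cols 0-2 -> covers
Count covering = 1

Answer: 1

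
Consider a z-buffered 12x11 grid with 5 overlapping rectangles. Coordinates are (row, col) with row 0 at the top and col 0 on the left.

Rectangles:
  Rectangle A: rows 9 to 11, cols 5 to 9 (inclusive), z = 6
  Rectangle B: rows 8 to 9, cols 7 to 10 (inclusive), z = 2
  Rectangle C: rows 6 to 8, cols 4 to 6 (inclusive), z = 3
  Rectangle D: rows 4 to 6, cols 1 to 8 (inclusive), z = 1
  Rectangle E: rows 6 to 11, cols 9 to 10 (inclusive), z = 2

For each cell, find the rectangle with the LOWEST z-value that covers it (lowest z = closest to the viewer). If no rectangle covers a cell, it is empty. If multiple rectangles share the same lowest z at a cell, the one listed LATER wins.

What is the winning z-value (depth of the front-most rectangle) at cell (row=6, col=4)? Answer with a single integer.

Answer: 1

Derivation:
Check cell (6,4):
  A: rows 9-11 cols 5-9 -> outside (row miss)
  B: rows 8-9 cols 7-10 -> outside (row miss)
  C: rows 6-8 cols 4-6 z=3 -> covers; best now C (z=3)
  D: rows 4-6 cols 1-8 z=1 -> covers; best now D (z=1)
  E: rows 6-11 cols 9-10 -> outside (col miss)
Winner: D at z=1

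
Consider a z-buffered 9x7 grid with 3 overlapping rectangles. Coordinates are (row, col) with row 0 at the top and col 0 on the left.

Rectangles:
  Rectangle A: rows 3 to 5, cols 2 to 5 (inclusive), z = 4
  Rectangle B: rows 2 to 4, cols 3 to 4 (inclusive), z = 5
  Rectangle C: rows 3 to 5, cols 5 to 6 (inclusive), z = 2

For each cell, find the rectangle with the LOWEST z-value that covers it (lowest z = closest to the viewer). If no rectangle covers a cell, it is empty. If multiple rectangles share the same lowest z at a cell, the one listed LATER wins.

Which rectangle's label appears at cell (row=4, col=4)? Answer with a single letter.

Answer: A

Derivation:
Check cell (4,4):
  A: rows 3-5 cols 2-5 z=4 -> covers; best now A (z=4)
  B: rows 2-4 cols 3-4 z=5 -> covers; best now A (z=4)
  C: rows 3-5 cols 5-6 -> outside (col miss)
Winner: A at z=4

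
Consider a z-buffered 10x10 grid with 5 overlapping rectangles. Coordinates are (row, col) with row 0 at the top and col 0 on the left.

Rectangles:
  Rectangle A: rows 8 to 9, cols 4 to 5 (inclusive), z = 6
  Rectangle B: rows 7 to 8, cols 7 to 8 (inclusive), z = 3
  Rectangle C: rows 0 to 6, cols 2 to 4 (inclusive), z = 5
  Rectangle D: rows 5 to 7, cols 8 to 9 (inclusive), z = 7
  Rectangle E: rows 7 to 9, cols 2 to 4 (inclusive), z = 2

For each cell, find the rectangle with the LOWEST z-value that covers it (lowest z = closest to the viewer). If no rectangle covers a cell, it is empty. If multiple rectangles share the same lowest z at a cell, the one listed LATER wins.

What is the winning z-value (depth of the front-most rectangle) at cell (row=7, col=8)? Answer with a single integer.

Answer: 3

Derivation:
Check cell (7,8):
  A: rows 8-9 cols 4-5 -> outside (row miss)
  B: rows 7-8 cols 7-8 z=3 -> covers; best now B (z=3)
  C: rows 0-6 cols 2-4 -> outside (row miss)
  D: rows 5-7 cols 8-9 z=7 -> covers; best now B (z=3)
  E: rows 7-9 cols 2-4 -> outside (col miss)
Winner: B at z=3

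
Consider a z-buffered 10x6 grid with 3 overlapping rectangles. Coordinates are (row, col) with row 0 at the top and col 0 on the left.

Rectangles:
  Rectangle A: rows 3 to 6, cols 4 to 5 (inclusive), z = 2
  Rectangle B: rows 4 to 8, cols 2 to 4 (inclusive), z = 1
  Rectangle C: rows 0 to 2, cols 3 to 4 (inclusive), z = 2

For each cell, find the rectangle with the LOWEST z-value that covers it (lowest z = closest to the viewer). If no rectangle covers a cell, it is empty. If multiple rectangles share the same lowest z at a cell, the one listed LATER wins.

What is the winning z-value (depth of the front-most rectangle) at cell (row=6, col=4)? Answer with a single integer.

Check cell (6,4):
  A: rows 3-6 cols 4-5 z=2 -> covers; best now A (z=2)
  B: rows 4-8 cols 2-4 z=1 -> covers; best now B (z=1)
  C: rows 0-2 cols 3-4 -> outside (row miss)
Winner: B at z=1

Answer: 1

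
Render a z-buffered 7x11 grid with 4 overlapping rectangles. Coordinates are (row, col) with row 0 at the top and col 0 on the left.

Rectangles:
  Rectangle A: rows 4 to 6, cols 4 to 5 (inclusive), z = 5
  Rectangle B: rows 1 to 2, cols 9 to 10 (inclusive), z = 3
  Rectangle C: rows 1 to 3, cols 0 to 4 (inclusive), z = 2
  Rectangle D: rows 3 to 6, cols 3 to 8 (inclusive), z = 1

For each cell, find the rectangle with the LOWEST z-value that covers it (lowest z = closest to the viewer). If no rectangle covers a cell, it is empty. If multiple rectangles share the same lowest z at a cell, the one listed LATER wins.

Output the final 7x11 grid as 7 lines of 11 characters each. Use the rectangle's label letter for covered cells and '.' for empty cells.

...........
CCCCC....BB
CCCCC....BB
CCCDDDDDD..
...DDDDDD..
...DDDDDD..
...DDDDDD..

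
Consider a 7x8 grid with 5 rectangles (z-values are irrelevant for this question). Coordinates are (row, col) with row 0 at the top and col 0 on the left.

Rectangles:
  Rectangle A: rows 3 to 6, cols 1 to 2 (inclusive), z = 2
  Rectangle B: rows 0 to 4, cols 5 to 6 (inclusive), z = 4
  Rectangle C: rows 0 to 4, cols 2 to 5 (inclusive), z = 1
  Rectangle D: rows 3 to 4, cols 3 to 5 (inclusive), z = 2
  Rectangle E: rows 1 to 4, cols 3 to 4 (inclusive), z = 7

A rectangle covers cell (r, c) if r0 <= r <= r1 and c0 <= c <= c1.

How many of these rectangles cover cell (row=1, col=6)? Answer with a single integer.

Check cell (1,6):
  A: rows 3-6 cols 1-2 -> outside (row miss)
  B: rows 0-4 cols 5-6 -> covers
  C: rows 0-4 cols 2-5 -> outside (col miss)
  D: rows 3-4 cols 3-5 -> outside (row miss)
  E: rows 1-4 cols 3-4 -> outside (col miss)
Count covering = 1

Answer: 1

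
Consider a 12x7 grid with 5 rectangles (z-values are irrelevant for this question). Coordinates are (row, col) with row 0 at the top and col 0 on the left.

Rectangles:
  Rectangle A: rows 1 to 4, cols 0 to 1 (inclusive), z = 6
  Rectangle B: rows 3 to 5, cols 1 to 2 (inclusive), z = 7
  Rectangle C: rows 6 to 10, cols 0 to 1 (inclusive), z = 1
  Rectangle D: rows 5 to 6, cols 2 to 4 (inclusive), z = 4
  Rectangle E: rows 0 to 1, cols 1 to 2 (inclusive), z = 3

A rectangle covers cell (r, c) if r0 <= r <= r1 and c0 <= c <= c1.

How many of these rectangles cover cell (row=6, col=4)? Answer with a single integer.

Answer: 1

Derivation:
Check cell (6,4):
  A: rows 1-4 cols 0-1 -> outside (row miss)
  B: rows 3-5 cols 1-2 -> outside (row miss)
  C: rows 6-10 cols 0-1 -> outside (col miss)
  D: rows 5-6 cols 2-4 -> covers
  E: rows 0-1 cols 1-2 -> outside (row miss)
Count covering = 1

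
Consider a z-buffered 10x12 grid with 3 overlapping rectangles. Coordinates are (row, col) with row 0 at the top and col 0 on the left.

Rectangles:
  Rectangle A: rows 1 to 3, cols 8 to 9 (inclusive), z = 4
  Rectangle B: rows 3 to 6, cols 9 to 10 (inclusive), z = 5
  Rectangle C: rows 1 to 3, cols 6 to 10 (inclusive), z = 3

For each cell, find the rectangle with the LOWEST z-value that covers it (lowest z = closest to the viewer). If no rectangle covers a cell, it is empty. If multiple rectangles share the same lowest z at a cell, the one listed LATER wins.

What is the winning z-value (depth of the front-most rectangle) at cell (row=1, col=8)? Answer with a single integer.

Check cell (1,8):
  A: rows 1-3 cols 8-9 z=4 -> covers; best now A (z=4)
  B: rows 3-6 cols 9-10 -> outside (row miss)
  C: rows 1-3 cols 6-10 z=3 -> covers; best now C (z=3)
Winner: C at z=3

Answer: 3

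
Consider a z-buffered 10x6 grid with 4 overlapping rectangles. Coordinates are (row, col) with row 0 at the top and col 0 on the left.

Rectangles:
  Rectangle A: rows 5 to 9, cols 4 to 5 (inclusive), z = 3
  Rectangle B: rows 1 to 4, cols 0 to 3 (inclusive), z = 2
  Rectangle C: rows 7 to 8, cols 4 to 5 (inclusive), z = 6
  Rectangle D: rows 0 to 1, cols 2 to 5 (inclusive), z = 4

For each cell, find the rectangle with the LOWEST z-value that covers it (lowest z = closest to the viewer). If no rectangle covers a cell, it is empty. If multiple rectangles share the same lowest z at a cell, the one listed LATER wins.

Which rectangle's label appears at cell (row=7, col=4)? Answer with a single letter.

Answer: A

Derivation:
Check cell (7,4):
  A: rows 5-9 cols 4-5 z=3 -> covers; best now A (z=3)
  B: rows 1-4 cols 0-3 -> outside (row miss)
  C: rows 7-8 cols 4-5 z=6 -> covers; best now A (z=3)
  D: rows 0-1 cols 2-5 -> outside (row miss)
Winner: A at z=3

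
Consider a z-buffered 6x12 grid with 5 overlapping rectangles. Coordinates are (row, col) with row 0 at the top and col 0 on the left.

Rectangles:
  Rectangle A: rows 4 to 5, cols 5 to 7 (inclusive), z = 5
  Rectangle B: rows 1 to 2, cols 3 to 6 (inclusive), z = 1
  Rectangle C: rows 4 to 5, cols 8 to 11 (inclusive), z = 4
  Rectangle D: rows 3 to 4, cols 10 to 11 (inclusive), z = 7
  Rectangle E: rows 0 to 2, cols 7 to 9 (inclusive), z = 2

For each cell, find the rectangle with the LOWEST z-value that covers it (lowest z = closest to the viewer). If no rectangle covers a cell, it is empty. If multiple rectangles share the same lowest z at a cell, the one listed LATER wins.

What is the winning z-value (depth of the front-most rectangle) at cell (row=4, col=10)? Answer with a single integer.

Check cell (4,10):
  A: rows 4-5 cols 5-7 -> outside (col miss)
  B: rows 1-2 cols 3-6 -> outside (row miss)
  C: rows 4-5 cols 8-11 z=4 -> covers; best now C (z=4)
  D: rows 3-4 cols 10-11 z=7 -> covers; best now C (z=4)
  E: rows 0-2 cols 7-9 -> outside (row miss)
Winner: C at z=4

Answer: 4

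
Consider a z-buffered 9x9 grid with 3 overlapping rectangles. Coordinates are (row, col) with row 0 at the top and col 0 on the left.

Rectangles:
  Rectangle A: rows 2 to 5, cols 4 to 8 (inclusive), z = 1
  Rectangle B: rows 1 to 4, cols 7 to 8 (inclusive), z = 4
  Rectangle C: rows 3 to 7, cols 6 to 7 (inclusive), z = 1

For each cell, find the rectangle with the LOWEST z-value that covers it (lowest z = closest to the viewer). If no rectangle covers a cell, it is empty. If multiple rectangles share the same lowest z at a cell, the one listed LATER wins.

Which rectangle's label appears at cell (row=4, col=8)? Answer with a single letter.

Check cell (4,8):
  A: rows 2-5 cols 4-8 z=1 -> covers; best now A (z=1)
  B: rows 1-4 cols 7-8 z=4 -> covers; best now A (z=1)
  C: rows 3-7 cols 6-7 -> outside (col miss)
Winner: A at z=1

Answer: A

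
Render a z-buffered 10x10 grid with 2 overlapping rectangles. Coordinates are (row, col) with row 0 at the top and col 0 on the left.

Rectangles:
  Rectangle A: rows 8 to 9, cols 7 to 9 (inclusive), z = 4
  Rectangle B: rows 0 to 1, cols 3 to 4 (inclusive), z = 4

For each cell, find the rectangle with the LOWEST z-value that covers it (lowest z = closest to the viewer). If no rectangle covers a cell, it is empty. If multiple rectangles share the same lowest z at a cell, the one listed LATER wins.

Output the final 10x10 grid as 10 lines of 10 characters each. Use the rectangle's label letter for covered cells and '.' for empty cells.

...BB.....
...BB.....
..........
..........
..........
..........
..........
..........
.......AAA
.......AAA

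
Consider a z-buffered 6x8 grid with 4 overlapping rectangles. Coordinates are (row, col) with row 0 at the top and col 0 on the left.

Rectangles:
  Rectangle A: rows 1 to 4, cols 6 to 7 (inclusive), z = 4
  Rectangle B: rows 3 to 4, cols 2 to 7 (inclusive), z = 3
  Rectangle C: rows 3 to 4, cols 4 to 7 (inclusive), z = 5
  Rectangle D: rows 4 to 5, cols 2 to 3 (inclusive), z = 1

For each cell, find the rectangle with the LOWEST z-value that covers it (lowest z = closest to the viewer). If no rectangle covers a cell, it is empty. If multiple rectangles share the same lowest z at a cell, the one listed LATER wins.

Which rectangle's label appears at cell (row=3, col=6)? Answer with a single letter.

Check cell (3,6):
  A: rows 1-4 cols 6-7 z=4 -> covers; best now A (z=4)
  B: rows 3-4 cols 2-7 z=3 -> covers; best now B (z=3)
  C: rows 3-4 cols 4-7 z=5 -> covers; best now B (z=3)
  D: rows 4-5 cols 2-3 -> outside (row miss)
Winner: B at z=3

Answer: B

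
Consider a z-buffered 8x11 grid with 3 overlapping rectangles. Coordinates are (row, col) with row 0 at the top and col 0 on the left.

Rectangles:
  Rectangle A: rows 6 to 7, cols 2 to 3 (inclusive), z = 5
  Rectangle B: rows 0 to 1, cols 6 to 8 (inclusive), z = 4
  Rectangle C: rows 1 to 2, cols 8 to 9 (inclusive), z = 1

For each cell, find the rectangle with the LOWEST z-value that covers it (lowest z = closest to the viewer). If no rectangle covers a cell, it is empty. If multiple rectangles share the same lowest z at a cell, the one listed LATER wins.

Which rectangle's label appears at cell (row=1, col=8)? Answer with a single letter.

Answer: C

Derivation:
Check cell (1,8):
  A: rows 6-7 cols 2-3 -> outside (row miss)
  B: rows 0-1 cols 6-8 z=4 -> covers; best now B (z=4)
  C: rows 1-2 cols 8-9 z=1 -> covers; best now C (z=1)
Winner: C at z=1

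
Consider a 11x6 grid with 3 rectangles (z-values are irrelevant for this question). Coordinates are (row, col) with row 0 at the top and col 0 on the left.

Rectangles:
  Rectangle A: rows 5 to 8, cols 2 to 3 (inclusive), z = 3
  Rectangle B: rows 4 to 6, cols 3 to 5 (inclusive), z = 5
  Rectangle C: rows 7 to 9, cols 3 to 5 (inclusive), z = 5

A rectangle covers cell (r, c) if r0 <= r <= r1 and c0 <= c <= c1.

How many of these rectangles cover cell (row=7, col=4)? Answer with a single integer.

Check cell (7,4):
  A: rows 5-8 cols 2-3 -> outside (col miss)
  B: rows 4-6 cols 3-5 -> outside (row miss)
  C: rows 7-9 cols 3-5 -> covers
Count covering = 1

Answer: 1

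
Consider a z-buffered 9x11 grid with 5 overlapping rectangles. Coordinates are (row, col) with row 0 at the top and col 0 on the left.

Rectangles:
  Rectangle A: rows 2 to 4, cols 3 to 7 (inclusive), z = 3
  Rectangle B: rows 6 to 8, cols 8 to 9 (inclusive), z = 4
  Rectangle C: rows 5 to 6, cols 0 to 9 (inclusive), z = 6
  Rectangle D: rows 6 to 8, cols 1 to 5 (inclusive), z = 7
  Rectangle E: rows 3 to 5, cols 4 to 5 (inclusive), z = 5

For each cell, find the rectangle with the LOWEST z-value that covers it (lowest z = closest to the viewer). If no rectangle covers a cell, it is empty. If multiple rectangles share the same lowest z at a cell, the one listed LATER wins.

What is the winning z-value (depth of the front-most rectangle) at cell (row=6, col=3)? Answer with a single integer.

Check cell (6,3):
  A: rows 2-4 cols 3-7 -> outside (row miss)
  B: rows 6-8 cols 8-9 -> outside (col miss)
  C: rows 5-6 cols 0-9 z=6 -> covers; best now C (z=6)
  D: rows 6-8 cols 1-5 z=7 -> covers; best now C (z=6)
  E: rows 3-5 cols 4-5 -> outside (row miss)
Winner: C at z=6

Answer: 6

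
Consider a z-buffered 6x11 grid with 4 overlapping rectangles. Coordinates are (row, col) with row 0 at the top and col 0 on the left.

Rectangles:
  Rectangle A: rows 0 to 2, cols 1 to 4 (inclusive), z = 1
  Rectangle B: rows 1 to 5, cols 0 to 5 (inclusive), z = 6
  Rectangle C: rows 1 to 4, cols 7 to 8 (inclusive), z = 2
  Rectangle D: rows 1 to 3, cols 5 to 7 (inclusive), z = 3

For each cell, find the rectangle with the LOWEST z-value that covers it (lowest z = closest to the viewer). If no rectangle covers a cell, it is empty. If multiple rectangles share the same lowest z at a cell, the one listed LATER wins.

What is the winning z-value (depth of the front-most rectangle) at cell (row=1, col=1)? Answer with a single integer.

Answer: 1

Derivation:
Check cell (1,1):
  A: rows 0-2 cols 1-4 z=1 -> covers; best now A (z=1)
  B: rows 1-5 cols 0-5 z=6 -> covers; best now A (z=1)
  C: rows 1-4 cols 7-8 -> outside (col miss)
  D: rows 1-3 cols 5-7 -> outside (col miss)
Winner: A at z=1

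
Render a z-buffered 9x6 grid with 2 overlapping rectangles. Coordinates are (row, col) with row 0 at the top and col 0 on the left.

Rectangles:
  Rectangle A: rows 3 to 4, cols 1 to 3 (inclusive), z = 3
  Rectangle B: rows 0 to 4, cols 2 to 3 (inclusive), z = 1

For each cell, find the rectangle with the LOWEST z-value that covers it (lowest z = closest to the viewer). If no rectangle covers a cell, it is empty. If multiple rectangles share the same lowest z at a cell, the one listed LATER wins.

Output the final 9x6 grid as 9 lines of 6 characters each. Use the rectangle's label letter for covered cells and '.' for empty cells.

..BB..
..BB..
..BB..
.ABB..
.ABB..
......
......
......
......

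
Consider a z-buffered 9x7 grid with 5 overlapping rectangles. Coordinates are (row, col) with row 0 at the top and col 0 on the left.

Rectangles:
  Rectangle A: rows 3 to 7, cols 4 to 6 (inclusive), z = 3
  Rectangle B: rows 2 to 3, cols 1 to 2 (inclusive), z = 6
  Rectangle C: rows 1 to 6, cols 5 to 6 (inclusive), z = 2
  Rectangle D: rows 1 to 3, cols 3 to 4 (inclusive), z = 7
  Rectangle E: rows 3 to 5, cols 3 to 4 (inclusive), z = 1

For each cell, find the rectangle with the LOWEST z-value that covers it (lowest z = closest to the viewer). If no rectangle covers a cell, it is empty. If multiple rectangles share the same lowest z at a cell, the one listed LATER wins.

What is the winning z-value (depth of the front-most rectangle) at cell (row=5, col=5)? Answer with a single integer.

Answer: 2

Derivation:
Check cell (5,5):
  A: rows 3-7 cols 4-6 z=3 -> covers; best now A (z=3)
  B: rows 2-3 cols 1-2 -> outside (row miss)
  C: rows 1-6 cols 5-6 z=2 -> covers; best now C (z=2)
  D: rows 1-3 cols 3-4 -> outside (row miss)
  E: rows 3-5 cols 3-4 -> outside (col miss)
Winner: C at z=2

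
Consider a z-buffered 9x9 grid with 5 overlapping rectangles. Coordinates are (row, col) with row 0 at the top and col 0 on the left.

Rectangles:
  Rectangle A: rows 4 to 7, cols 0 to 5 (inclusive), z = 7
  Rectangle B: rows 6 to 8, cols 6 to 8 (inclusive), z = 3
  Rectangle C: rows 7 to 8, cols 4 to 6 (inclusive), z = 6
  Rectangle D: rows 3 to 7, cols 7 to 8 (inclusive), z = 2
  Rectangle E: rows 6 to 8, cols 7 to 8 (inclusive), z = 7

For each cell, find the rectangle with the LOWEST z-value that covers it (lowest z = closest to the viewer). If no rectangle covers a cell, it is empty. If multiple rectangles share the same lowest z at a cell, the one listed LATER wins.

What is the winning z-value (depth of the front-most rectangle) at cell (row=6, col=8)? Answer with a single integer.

Answer: 2

Derivation:
Check cell (6,8):
  A: rows 4-7 cols 0-5 -> outside (col miss)
  B: rows 6-8 cols 6-8 z=3 -> covers; best now B (z=3)
  C: rows 7-8 cols 4-6 -> outside (row miss)
  D: rows 3-7 cols 7-8 z=2 -> covers; best now D (z=2)
  E: rows 6-8 cols 7-8 z=7 -> covers; best now D (z=2)
Winner: D at z=2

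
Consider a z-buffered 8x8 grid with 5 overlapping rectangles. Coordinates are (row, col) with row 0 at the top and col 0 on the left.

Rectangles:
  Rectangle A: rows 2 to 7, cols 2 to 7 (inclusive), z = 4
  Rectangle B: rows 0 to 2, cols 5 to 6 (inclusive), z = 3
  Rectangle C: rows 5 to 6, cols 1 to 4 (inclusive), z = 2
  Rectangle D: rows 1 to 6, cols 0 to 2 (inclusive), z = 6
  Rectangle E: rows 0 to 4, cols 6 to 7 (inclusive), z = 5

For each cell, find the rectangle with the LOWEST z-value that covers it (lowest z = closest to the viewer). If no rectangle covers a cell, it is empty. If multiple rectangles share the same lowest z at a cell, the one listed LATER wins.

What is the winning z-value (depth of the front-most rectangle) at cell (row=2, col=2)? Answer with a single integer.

Answer: 4

Derivation:
Check cell (2,2):
  A: rows 2-7 cols 2-7 z=4 -> covers; best now A (z=4)
  B: rows 0-2 cols 5-6 -> outside (col miss)
  C: rows 5-6 cols 1-4 -> outside (row miss)
  D: rows 1-6 cols 0-2 z=6 -> covers; best now A (z=4)
  E: rows 0-4 cols 6-7 -> outside (col miss)
Winner: A at z=4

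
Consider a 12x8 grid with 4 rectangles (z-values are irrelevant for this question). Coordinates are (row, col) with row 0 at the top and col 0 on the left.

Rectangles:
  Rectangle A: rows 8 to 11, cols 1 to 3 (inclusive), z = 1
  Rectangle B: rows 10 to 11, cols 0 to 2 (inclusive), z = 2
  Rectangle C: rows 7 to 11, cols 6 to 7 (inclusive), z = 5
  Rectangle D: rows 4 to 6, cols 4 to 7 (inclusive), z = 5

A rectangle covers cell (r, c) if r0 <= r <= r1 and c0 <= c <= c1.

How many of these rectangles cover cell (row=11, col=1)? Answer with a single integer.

Answer: 2

Derivation:
Check cell (11,1):
  A: rows 8-11 cols 1-3 -> covers
  B: rows 10-11 cols 0-2 -> covers
  C: rows 7-11 cols 6-7 -> outside (col miss)
  D: rows 4-6 cols 4-7 -> outside (row miss)
Count covering = 2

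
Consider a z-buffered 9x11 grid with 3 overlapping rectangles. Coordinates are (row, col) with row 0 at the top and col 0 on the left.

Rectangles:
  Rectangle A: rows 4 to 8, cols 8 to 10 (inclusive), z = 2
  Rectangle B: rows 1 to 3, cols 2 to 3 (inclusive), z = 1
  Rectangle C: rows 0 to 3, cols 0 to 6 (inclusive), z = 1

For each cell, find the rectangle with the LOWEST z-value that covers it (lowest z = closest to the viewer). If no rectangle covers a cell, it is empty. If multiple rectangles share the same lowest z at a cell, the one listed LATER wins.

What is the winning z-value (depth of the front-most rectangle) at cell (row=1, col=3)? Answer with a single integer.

Check cell (1,3):
  A: rows 4-8 cols 8-10 -> outside (row miss)
  B: rows 1-3 cols 2-3 z=1 -> covers; best now B (z=1)
  C: rows 0-3 cols 0-6 z=1 -> covers; best now C (z=1)
Winner: C at z=1

Answer: 1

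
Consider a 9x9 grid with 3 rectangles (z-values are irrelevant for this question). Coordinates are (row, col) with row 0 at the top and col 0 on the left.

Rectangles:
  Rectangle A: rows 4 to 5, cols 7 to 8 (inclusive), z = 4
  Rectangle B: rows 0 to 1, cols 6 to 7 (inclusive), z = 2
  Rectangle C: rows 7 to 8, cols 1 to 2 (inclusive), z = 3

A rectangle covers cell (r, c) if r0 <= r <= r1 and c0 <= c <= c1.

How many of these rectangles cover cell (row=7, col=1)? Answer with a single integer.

Answer: 1

Derivation:
Check cell (7,1):
  A: rows 4-5 cols 7-8 -> outside (row miss)
  B: rows 0-1 cols 6-7 -> outside (row miss)
  C: rows 7-8 cols 1-2 -> covers
Count covering = 1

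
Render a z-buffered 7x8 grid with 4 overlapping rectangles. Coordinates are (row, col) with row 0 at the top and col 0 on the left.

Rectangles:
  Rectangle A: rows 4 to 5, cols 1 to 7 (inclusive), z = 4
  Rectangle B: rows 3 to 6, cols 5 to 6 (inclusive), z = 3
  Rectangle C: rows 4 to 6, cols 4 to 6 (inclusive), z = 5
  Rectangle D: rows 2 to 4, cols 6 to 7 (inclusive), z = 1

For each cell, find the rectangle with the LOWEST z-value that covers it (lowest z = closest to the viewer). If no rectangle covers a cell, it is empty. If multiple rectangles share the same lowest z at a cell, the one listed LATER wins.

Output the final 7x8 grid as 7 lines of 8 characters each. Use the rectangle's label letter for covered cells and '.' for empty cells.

........
........
......DD
.....BDD
.AAAABDD
.AAAABBA
....CBB.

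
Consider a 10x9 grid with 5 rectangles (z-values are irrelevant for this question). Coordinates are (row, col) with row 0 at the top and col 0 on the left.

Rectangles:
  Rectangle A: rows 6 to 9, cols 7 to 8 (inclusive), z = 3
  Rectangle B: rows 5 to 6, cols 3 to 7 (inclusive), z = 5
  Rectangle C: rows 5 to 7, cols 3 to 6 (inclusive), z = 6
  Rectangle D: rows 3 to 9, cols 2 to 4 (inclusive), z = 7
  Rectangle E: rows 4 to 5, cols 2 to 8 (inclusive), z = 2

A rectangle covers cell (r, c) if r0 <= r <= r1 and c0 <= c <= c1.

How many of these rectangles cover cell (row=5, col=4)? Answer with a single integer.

Check cell (5,4):
  A: rows 6-9 cols 7-8 -> outside (row miss)
  B: rows 5-6 cols 3-7 -> covers
  C: rows 5-7 cols 3-6 -> covers
  D: rows 3-9 cols 2-4 -> covers
  E: rows 4-5 cols 2-8 -> covers
Count covering = 4

Answer: 4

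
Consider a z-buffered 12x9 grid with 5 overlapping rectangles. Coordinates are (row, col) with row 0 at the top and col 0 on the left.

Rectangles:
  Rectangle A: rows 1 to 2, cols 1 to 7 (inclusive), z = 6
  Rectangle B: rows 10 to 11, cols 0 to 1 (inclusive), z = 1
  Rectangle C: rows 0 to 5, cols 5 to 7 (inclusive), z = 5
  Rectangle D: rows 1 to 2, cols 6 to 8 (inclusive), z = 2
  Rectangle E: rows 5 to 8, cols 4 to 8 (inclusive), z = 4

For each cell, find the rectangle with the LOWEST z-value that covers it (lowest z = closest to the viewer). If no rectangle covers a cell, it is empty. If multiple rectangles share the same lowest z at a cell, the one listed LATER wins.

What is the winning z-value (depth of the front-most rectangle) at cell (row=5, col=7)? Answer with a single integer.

Answer: 4

Derivation:
Check cell (5,7):
  A: rows 1-2 cols 1-7 -> outside (row miss)
  B: rows 10-11 cols 0-1 -> outside (row miss)
  C: rows 0-5 cols 5-7 z=5 -> covers; best now C (z=5)
  D: rows 1-2 cols 6-8 -> outside (row miss)
  E: rows 5-8 cols 4-8 z=4 -> covers; best now E (z=4)
Winner: E at z=4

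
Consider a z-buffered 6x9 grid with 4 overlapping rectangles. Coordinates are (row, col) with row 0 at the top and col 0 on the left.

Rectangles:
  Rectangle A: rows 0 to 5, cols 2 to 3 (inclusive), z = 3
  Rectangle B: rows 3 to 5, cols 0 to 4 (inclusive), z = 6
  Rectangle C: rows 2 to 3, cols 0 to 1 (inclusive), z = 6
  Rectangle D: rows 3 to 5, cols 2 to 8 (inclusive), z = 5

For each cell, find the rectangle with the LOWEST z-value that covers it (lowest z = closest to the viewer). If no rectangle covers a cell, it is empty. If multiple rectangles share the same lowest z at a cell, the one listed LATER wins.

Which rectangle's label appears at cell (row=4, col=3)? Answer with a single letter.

Answer: A

Derivation:
Check cell (4,3):
  A: rows 0-5 cols 2-3 z=3 -> covers; best now A (z=3)
  B: rows 3-5 cols 0-4 z=6 -> covers; best now A (z=3)
  C: rows 2-3 cols 0-1 -> outside (row miss)
  D: rows 3-5 cols 2-8 z=5 -> covers; best now A (z=3)
Winner: A at z=3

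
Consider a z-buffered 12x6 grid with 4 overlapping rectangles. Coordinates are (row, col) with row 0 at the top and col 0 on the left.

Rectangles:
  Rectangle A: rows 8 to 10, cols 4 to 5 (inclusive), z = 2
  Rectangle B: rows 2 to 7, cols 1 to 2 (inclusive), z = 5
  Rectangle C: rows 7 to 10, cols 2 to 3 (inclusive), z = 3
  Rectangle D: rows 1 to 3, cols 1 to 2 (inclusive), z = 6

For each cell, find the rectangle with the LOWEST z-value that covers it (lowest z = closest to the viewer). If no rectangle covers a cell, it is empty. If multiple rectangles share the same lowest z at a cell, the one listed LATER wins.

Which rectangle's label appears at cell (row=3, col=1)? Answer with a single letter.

Check cell (3,1):
  A: rows 8-10 cols 4-5 -> outside (row miss)
  B: rows 2-7 cols 1-2 z=5 -> covers; best now B (z=5)
  C: rows 7-10 cols 2-3 -> outside (row miss)
  D: rows 1-3 cols 1-2 z=6 -> covers; best now B (z=5)
Winner: B at z=5

Answer: B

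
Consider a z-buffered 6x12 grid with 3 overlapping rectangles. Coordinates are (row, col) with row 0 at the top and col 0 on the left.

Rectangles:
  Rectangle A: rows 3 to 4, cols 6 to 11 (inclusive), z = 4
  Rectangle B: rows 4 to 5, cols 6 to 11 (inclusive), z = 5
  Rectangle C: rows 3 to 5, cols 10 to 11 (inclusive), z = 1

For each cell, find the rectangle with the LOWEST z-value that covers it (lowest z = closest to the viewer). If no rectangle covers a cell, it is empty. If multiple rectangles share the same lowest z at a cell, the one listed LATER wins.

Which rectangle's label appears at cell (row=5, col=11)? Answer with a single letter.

Answer: C

Derivation:
Check cell (5,11):
  A: rows 3-4 cols 6-11 -> outside (row miss)
  B: rows 4-5 cols 6-11 z=5 -> covers; best now B (z=5)
  C: rows 3-5 cols 10-11 z=1 -> covers; best now C (z=1)
Winner: C at z=1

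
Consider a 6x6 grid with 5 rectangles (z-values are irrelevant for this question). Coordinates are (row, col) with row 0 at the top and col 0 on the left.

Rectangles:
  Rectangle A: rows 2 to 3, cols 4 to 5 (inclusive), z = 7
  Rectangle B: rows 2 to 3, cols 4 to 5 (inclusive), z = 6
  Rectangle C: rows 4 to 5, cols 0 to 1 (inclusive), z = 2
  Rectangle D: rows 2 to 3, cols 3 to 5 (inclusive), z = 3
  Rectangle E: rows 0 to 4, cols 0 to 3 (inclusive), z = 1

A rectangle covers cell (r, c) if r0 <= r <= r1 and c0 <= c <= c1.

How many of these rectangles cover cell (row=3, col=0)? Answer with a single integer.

Answer: 1

Derivation:
Check cell (3,0):
  A: rows 2-3 cols 4-5 -> outside (col miss)
  B: rows 2-3 cols 4-5 -> outside (col miss)
  C: rows 4-5 cols 0-1 -> outside (row miss)
  D: rows 2-3 cols 3-5 -> outside (col miss)
  E: rows 0-4 cols 0-3 -> covers
Count covering = 1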